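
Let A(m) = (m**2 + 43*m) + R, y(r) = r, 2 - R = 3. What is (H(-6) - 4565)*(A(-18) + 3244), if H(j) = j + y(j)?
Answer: -12783561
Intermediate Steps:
R = -1 (R = 2 - 1*3 = 2 - 3 = -1)
A(m) = -1 + m**2 + 43*m (A(m) = (m**2 + 43*m) - 1 = -1 + m**2 + 43*m)
H(j) = 2*j (H(j) = j + j = 2*j)
(H(-6) - 4565)*(A(-18) + 3244) = (2*(-6) - 4565)*((-1 + (-18)**2 + 43*(-18)) + 3244) = (-12 - 4565)*((-1 + 324 - 774) + 3244) = -4577*(-451 + 3244) = -4577*2793 = -12783561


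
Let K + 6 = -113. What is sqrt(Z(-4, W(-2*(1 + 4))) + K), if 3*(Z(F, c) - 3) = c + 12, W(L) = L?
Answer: I*sqrt(1038)/3 ≈ 10.739*I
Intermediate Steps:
Z(F, c) = 7 + c/3 (Z(F, c) = 3 + (c + 12)/3 = 3 + (12 + c)/3 = 3 + (4 + c/3) = 7 + c/3)
K = -119 (K = -6 - 113 = -119)
sqrt(Z(-4, W(-2*(1 + 4))) + K) = sqrt((7 + (-2*(1 + 4))/3) - 119) = sqrt((7 + (-2*5)/3) - 119) = sqrt((7 + (1/3)*(-10)) - 119) = sqrt((7 - 10/3) - 119) = sqrt(11/3 - 119) = sqrt(-346/3) = I*sqrt(1038)/3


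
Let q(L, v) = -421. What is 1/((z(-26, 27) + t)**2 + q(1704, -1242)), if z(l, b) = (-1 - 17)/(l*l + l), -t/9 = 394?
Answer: 105625/1328117278556 ≈ 7.9530e-8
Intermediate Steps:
t = -3546 (t = -9*394 = -3546)
z(l, b) = -18/(l + l**2) (z(l, b) = -18/(l**2 + l) = -18/(l + l**2))
1/((z(-26, 27) + t)**2 + q(1704, -1242)) = 1/((-18/(-26*(1 - 26)) - 3546)**2 - 421) = 1/((-18*(-1/26)/(-25) - 3546)**2 - 421) = 1/((-18*(-1/26)*(-1/25) - 3546)**2 - 421) = 1/((-9/325 - 3546)**2 - 421) = 1/((-1152459/325)**2 - 421) = 1/(1328161746681/105625 - 421) = 1/(1328117278556/105625) = 105625/1328117278556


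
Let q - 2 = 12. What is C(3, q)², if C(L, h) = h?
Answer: 196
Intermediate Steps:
q = 14 (q = 2 + 12 = 14)
C(3, q)² = 14² = 196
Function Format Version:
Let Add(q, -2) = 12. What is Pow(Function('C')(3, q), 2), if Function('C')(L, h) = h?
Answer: 196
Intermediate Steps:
q = 14 (q = Add(2, 12) = 14)
Pow(Function('C')(3, q), 2) = Pow(14, 2) = 196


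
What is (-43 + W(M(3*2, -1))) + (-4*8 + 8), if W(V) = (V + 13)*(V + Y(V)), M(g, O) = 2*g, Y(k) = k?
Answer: 533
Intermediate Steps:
W(V) = 2*V*(13 + V) (W(V) = (V + 13)*(V + V) = (13 + V)*(2*V) = 2*V*(13 + V))
(-43 + W(M(3*2, -1))) + (-4*8 + 8) = (-43 + 2*(2*(3*2))*(13 + 2*(3*2))) + (-4*8 + 8) = (-43 + 2*(2*6)*(13 + 2*6)) + (-32 + 8) = (-43 + 2*12*(13 + 12)) - 24 = (-43 + 2*12*25) - 24 = (-43 + 600) - 24 = 557 - 24 = 533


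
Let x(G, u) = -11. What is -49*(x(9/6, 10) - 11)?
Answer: 1078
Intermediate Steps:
-49*(x(9/6, 10) - 11) = -49*(-11 - 11) = -49*(-22) = 1078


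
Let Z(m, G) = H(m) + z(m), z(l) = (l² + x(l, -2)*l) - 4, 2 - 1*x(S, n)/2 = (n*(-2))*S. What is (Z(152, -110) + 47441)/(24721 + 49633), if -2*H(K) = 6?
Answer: -56843/37177 ≈ -1.5290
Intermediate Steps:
x(S, n) = 4 + 4*S*n (x(S, n) = 4 - 2*n*(-2)*S = 4 - 2*(-2*n)*S = 4 - (-4)*S*n = 4 + 4*S*n)
z(l) = -4 + l² + l*(4 - 8*l) (z(l) = (l² + (4 + 4*l*(-2))*l) - 4 = (l² + (4 - 8*l)*l) - 4 = (l² + l*(4 - 8*l)) - 4 = -4 + l² + l*(4 - 8*l))
H(K) = -3 (H(K) = -½*6 = -3)
Z(m, G) = -7 - 7*m² + 4*m (Z(m, G) = -3 + (-4 - 7*m² + 4*m) = -7 - 7*m² + 4*m)
(Z(152, -110) + 47441)/(24721 + 49633) = ((-7 - 7*152² + 4*152) + 47441)/(24721 + 49633) = ((-7 - 7*23104 + 608) + 47441)/74354 = ((-7 - 161728 + 608) + 47441)*(1/74354) = (-161127 + 47441)*(1/74354) = -113686*1/74354 = -56843/37177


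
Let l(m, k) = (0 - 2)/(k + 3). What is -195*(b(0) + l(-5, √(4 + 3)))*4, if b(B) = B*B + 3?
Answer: -780*√7 ≈ -2063.7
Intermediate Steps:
l(m, k) = -2/(3 + k)
b(B) = 3 + B² (b(B) = B² + 3 = 3 + B²)
-195*(b(0) + l(-5, √(4 + 3)))*4 = -195*((3 + 0²) - 2/(3 + √(4 + 3)))*4 = -195*((3 + 0) - 2/(3 + √7))*4 = -195*(3 - 2/(3 + √7))*4 = -195*(12 - 8/(3 + √7)) = -2340 + 1560/(3 + √7)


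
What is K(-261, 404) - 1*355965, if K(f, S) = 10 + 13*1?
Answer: -355942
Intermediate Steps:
K(f, S) = 23 (K(f, S) = 10 + 13 = 23)
K(-261, 404) - 1*355965 = 23 - 1*355965 = 23 - 355965 = -355942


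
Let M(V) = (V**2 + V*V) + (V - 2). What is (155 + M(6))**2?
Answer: 53361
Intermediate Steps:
M(V) = -2 + V + 2*V**2 (M(V) = (V**2 + V**2) + (-2 + V) = 2*V**2 + (-2 + V) = -2 + V + 2*V**2)
(155 + M(6))**2 = (155 + (-2 + 6 + 2*6**2))**2 = (155 + (-2 + 6 + 2*36))**2 = (155 + (-2 + 6 + 72))**2 = (155 + 76)**2 = 231**2 = 53361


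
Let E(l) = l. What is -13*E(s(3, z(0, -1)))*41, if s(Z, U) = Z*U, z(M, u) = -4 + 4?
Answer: 0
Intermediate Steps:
z(M, u) = 0
s(Z, U) = U*Z
-13*E(s(3, z(0, -1)))*41 = -0*3*41 = -13*0*41 = 0*41 = 0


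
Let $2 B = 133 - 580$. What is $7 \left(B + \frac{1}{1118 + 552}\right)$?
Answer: $- \frac{1306354}{835} \approx -1564.5$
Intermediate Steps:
$B = - \frac{447}{2}$ ($B = \frac{133 - 580}{2} = \frac{1}{2} \left(-447\right) = - \frac{447}{2} \approx -223.5$)
$7 \left(B + \frac{1}{1118 + 552}\right) = 7 \left(- \frac{447}{2} + \frac{1}{1118 + 552}\right) = 7 \left(- \frac{447}{2} + \frac{1}{1670}\right) = 7 \left(- \frac{186622}{835}\right) = - \frac{1306354}{835}$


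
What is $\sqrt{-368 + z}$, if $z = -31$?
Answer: $i \sqrt{399} \approx 19.975 i$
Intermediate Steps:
$\sqrt{-368 + z} = \sqrt{-368 - 31} = \sqrt{-399} = i \sqrt{399}$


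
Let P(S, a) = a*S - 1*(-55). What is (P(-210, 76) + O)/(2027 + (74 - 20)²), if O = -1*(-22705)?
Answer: 6800/4943 ≈ 1.3757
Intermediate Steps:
O = 22705
P(S, a) = 55 + S*a (P(S, a) = S*a + 55 = 55 + S*a)
(P(-210, 76) + O)/(2027 + (74 - 20)²) = ((55 - 210*76) + 22705)/(2027 + (74 - 20)²) = ((55 - 15960) + 22705)/(2027 + 54²) = (-15905 + 22705)/(2027 + 2916) = 6800/4943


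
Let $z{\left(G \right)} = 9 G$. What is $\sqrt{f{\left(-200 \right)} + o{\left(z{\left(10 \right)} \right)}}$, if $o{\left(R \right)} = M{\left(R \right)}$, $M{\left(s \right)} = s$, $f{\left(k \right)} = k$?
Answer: $i \sqrt{110} \approx 10.488 i$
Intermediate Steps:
$o{\left(R \right)} = R$
$\sqrt{f{\left(-200 \right)} + o{\left(z{\left(10 \right)} \right)}} = \sqrt{-200 + 9 \cdot 10} = \sqrt{-200 + 90} = \sqrt{-110} = i \sqrt{110}$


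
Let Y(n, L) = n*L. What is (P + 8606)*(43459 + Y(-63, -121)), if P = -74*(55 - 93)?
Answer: 583254276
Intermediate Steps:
Y(n, L) = L*n
P = 2812 (P = -74*(-38) = 2812)
(P + 8606)*(43459 + Y(-63, -121)) = (2812 + 8606)*(43459 - 121*(-63)) = 11418*(43459 + 7623) = 11418*51082 = 583254276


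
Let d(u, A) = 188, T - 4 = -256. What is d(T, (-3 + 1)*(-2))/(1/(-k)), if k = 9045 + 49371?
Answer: -10982208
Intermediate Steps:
T = -252 (T = 4 - 256 = -252)
k = 58416
d(T, (-3 + 1)*(-2))/(1/(-k)) = 188/(1/(-1*58416)) = 188/(1/(-58416)) = 188/(-1/58416) = 188*(-58416) = -10982208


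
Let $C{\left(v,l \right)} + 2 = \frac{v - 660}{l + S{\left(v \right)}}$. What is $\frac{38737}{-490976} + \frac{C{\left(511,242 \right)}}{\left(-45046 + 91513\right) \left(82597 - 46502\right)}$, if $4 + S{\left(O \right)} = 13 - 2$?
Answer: $- \frac{16177709025211717}{205045995053777760} \approx -0.078898$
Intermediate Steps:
$S{\left(O \right)} = 7$ ($S{\left(O \right)} = -4 + \left(13 - 2\right) = -4 + 11 = 7$)
$C{\left(v,l \right)} = -2 + \frac{-660 + v}{7 + l}$ ($C{\left(v,l \right)} = -2 + \frac{v - 660}{l + 7} = -2 + \frac{-660 + v}{7 + l}$)
$\frac{38737}{-490976} + \frac{C{\left(511,242 \right)}}{\left(-45046 + 91513\right) \left(82597 - 46502\right)} = \frac{38737}{-490976} + \frac{\frac{1}{7 + 242} \left(-674 + 511 - 484\right)}{\left(-45046 + 91513\right) \left(82597 - 46502\right)} = 38737 \left(- \frac{1}{490976}\right) + \frac{\frac{1}{249} \left(-674 + 511 - 484\right)}{46467 \cdot 36095} = - \frac{38737}{490976} + \frac{\frac{1}{249} \left(-647\right)}{1677226365} = - \frac{38737}{490976} - \frac{647}{417629364885} = - \frac{16177709025211717}{205045995053777760}$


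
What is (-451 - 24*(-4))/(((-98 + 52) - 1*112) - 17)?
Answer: 71/35 ≈ 2.0286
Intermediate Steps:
(-451 - 24*(-4))/(((-98 + 52) - 1*112) - 17) = (-451 + 96)/((-46 - 112) - 17) = -355/(-158 - 17) = -355/(-175) = -355*(-1/175) = 71/35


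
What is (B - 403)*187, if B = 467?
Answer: 11968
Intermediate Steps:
(B - 403)*187 = (467 - 403)*187 = 64*187 = 11968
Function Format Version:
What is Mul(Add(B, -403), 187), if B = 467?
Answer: 11968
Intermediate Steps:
Mul(Add(B, -403), 187) = Mul(Add(467, -403), 187) = Mul(64, 187) = 11968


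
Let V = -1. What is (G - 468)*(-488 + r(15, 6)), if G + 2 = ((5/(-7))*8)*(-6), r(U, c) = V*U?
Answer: 1534150/7 ≈ 2.1916e+5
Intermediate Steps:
r(U, c) = -U
G = 226/7 (G = -2 + ((5/(-7))*8)*(-6) = -2 + ((5*(-⅐))*8)*(-6) = -2 - 5/7*8*(-6) = -2 - 40/7*(-6) = -2 + 240/7 = 226/7 ≈ 32.286)
(G - 468)*(-488 + r(15, 6)) = (226/7 - 468)*(-488 - 1*15) = -3050*(-488 - 15)/7 = -3050/7*(-503) = 1534150/7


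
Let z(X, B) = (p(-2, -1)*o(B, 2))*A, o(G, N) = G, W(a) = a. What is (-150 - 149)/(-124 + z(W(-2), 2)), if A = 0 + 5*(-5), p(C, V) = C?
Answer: 299/24 ≈ 12.458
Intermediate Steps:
A = -25 (A = 0 - 25 = -25)
z(X, B) = 50*B (z(X, B) = -2*B*(-25) = 50*B)
(-150 - 149)/(-124 + z(W(-2), 2)) = (-150 - 149)/(-124 + 50*2) = -299/(-124 + 100) = -299/(-24) = -299*(-1/24) = 299/24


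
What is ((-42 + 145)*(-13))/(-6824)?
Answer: 1339/6824 ≈ 0.19622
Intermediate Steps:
((-42 + 145)*(-13))/(-6824) = (103*(-13))*(-1/6824) = -1339*(-1/6824) = 1339/6824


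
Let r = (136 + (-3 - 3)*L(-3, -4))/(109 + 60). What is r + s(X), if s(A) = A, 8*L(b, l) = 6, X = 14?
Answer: 4995/338 ≈ 14.778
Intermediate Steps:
L(b, l) = ¾ (L(b, l) = (⅛)*6 = ¾)
r = 263/338 (r = (136 + (-3 - 3)*(¾))/(109 + 60) = (136 - 6*¾)/169 = (136 - 9/2)*(1/169) = (263/2)*(1/169) = 263/338 ≈ 0.77811)
r + s(X) = 263/338 + 14 = 4995/338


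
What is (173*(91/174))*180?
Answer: 472290/29 ≈ 16286.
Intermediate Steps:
(173*(91/174))*180 = (15743/174)*180 = 472290/29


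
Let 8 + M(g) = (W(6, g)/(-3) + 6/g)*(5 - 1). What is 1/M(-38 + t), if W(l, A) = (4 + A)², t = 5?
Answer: -33/37292 ≈ -0.00088491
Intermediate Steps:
M(g) = -8 + 24/g - 4*(4 + g)²/3 (M(g) = -8 + ((4 + g)²/(-3) + 6/g)*(5 - 1) = -8 + ((4 + g)²*(-⅓) + 6/g)*4 = -8 + (-(4 + g)²/3 + 6/g)*4 = -8 + (6/g - (4 + g)²/3)*4 = -8 + (24/g - 4*(4 + g)²/3) = -8 + 24/g - 4*(4 + g)²/3)
1/M(-38 + t) = 1/(-8 + 24/(-38 + 5) - 4*(4 + (-38 + 5))²/3) = 1/(-8 + 24/(-33) - 4*(4 - 33)²/3) = 1/(-8 + 24*(-1/33) - 4/3*(-29)²) = 1/(-8 - 8/11 - 4/3*841) = 1/(-8 - 8/11 - 3364/3) = 1/(-37292/33) = -33/37292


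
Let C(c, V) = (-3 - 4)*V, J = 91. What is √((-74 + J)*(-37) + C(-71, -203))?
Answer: 6*√22 ≈ 28.142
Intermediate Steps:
C(c, V) = -7*V
√((-74 + J)*(-37) + C(-71, -203)) = √((-74 + 91)*(-37) - 7*(-203)) = √(17*(-37) + 1421) = √(-629 + 1421) = √792 = 6*√22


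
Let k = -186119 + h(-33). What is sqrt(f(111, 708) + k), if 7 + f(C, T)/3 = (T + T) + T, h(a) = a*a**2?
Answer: I*sqrt(215705) ≈ 464.44*I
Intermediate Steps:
h(a) = a**3
f(C, T) = -21 + 9*T (f(C, T) = -21 + 3*((T + T) + T) = -21 + 3*(2*T + T) = -21 + 3*(3*T) = -21 + 9*T)
k = -222056 (k = -186119 + (-33)**3 = -186119 - 35937 = -222056)
sqrt(f(111, 708) + k) = sqrt((-21 + 9*708) - 222056) = sqrt((-21 + 6372) - 222056) = sqrt(6351 - 222056) = sqrt(-215705) = I*sqrt(215705)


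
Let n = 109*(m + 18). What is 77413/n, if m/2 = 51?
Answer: 77413/13080 ≈ 5.9184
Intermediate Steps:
m = 102 (m = 2*51 = 102)
n = 13080 (n = 109*(102 + 18) = 109*120 = 13080)
77413/n = 77413/13080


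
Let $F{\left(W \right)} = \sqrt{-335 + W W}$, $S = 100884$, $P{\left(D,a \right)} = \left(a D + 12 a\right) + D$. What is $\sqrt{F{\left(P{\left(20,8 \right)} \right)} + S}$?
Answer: $\sqrt{100884 + \sqrt{75841}} \approx 318.06$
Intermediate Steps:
$P{\left(D,a \right)} = D + 12 a + D a$ ($P{\left(D,a \right)} = \left(D a + 12 a\right) + D = \left(12 a + D a\right) + D = D + 12 a + D a$)
$F{\left(W \right)} = \sqrt{-335 + W^{2}}$
$\sqrt{F{\left(P{\left(20,8 \right)} \right)} + S} = \sqrt{\sqrt{-335 + \left(20 + 12 \cdot 8 + 20 \cdot 8\right)^{2}} + 100884} = \sqrt{\sqrt{-335 + \left(20 + 96 + 160\right)^{2}} + 100884} = \sqrt{\sqrt{-335 + 276^{2}} + 100884} = \sqrt{\sqrt{-335 + 76176} + 100884} = \sqrt{\sqrt{75841} + 100884} = \sqrt{100884 + \sqrt{75841}}$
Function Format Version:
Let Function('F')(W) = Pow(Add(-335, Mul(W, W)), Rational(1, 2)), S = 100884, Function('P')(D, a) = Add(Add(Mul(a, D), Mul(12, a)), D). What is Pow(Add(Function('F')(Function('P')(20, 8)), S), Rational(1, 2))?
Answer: Pow(Add(100884, Pow(75841, Rational(1, 2))), Rational(1, 2)) ≈ 318.06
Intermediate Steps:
Function('P')(D, a) = Add(D, Mul(12, a), Mul(D, a)) (Function('P')(D, a) = Add(Add(Mul(D, a), Mul(12, a)), D) = Add(Add(Mul(12, a), Mul(D, a)), D) = Add(D, Mul(12, a), Mul(D, a)))
Function('F')(W) = Pow(Add(-335, Pow(W, 2)), Rational(1, 2))
Pow(Add(Function('F')(Function('P')(20, 8)), S), Rational(1, 2)) = Pow(Add(Pow(Add(-335, Pow(Add(20, Mul(12, 8), Mul(20, 8)), 2)), Rational(1, 2)), 100884), Rational(1, 2)) = Pow(Add(Pow(Add(-335, Pow(Add(20, 96, 160), 2)), Rational(1, 2)), 100884), Rational(1, 2)) = Pow(Add(Pow(Add(-335, Pow(276, 2)), Rational(1, 2)), 100884), Rational(1, 2)) = Pow(Add(Pow(Add(-335, 76176), Rational(1, 2)), 100884), Rational(1, 2)) = Pow(Add(Pow(75841, Rational(1, 2)), 100884), Rational(1, 2)) = Pow(Add(100884, Pow(75841, Rational(1, 2))), Rational(1, 2))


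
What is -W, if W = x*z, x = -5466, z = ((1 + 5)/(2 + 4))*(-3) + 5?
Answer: 10932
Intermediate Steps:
z = 2 (z = (6/6)*(-3) + 5 = (6*(⅙))*(-3) + 5 = 1*(-3) + 5 = -3 + 5 = 2)
W = -10932 (W = -5466*2 = -10932)
-W = -1*(-10932) = 10932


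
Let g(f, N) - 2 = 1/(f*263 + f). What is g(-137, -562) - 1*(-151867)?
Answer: 5492797991/36168 ≈ 1.5187e+5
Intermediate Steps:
g(f, N) = 2 + 1/(264*f) (g(f, N) = 2 + 1/(f*263 + f) = 2 + 1/(263*f + f) = 2 + 1/(264*f))
g(-137, -562) - 1*(-151867) = (2 + (1/264)/(-137)) - 1*(-151867) = (2 + (1/264)*(-1/137)) + 151867 = (2 - 1/36168) + 151867 = 72335/36168 + 151867 = 5492797991/36168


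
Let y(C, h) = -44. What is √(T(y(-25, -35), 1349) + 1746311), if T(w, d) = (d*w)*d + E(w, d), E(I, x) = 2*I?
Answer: I*√78325021 ≈ 8850.1*I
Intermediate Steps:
T(w, d) = 2*w + w*d² (T(w, d) = (d*w)*d + 2*w = w*d² + 2*w = 2*w + w*d²)
√(T(y(-25, -35), 1349) + 1746311) = √(-44*(2 + 1349²) + 1746311) = √(-44*(2 + 1819801) + 1746311) = √(-44*1819803 + 1746311) = √(-80071332 + 1746311) = √(-78325021) = I*√78325021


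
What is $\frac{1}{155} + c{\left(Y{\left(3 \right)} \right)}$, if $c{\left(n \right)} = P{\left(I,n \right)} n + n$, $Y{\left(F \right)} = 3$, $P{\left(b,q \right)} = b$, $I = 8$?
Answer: $\frac{4186}{155} \approx 27.006$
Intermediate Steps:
$c{\left(n \right)} = 9 n$ ($c{\left(n \right)} = 8 n + n = 9 n$)
$\frac{1}{155} + c{\left(Y{\left(3 \right)} \right)} = \frac{1}{155} + 9 \cdot 3 = \frac{1}{155} + 27 = \frac{4186}{155}$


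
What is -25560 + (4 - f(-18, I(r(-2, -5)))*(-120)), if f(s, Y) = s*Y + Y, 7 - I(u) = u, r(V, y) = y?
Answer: -50036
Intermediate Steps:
I(u) = 7 - u
f(s, Y) = Y + Y*s (f(s, Y) = Y*s + Y = Y + Y*s)
-25560 + (4 - f(-18, I(r(-2, -5)))*(-120)) = -25560 + (4 - (7 - 1*(-5))*(1 - 18)*(-120)) = -25560 + (4 - (7 + 5)*(-17)*(-120)) = -25560 + (4 - 12*(-17)*(-120)) = -25560 + (4 - 1*(-204)*(-120)) = -25560 + (4 + 204*(-120)) = -25560 + (4 - 24480) = -25560 - 24476 = -50036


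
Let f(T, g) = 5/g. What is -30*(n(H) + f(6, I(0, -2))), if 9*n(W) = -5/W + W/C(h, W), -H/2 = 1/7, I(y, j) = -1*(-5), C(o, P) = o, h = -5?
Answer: -1859/21 ≈ -88.524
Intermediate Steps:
I(y, j) = 5
H = -2/7 ≈ -0.28571
n(W) = -5/(9*W) - W/45 (n(W) = (-5/W + W/(-5))/9 = (-5/W + W*(-⅕))/9 = (-5/W - W/5)/9 = -5/(9*W) - W/45)
-30*(n(H) + f(6, I(0, -2))) = -30*((-25 - (-2/7)²)/(45*(-2/7)) + 5/5) = -30*((1/45)*(-7/2)*(-25 - 1*4/49) + 5*(⅕)) = -30*((1/45)*(-7/2)*(-25 - 4/49) + 1) = -30*((1/45)*(-7/2)*(-1229/49) + 1) = -30*(1229/630 + 1) = -30*1859/630 = -1859/21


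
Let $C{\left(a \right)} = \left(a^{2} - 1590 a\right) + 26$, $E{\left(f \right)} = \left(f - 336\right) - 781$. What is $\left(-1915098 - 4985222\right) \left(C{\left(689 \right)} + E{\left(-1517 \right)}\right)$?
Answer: $4301638787040$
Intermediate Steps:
$E{\left(f \right)} = -1117 + f$ ($E{\left(f \right)} = \left(f - 336\right) - 781 = \left(-336 + f\right) - 781 = -1117 + f$)
$C{\left(a \right)} = 26 + a^{2} - 1590 a$
$\left(-1915098 - 4985222\right) \left(C{\left(689 \right)} + E{\left(-1517 \right)}\right) = \left(-1915098 - 4985222\right) \left(\left(26 + 689^{2} - 1095510\right) - 2634\right) = - 6900320 \left(\left(26 + 474721 - 1095510\right) - 2634\right) = - 6900320 \left(-620763 - 2634\right) = \left(-6900320\right) \left(-623397\right) = 4301638787040$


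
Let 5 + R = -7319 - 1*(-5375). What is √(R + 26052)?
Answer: √24103 ≈ 155.25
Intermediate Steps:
R = -1949 (R = -5 + (-7319 - 1*(-5375)) = -5 + (-7319 + 5375) = -5 - 1944 = -1949)
√(R + 26052) = √(-1949 + 26052) = √24103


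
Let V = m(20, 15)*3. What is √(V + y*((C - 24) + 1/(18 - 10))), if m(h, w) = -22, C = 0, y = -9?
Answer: √2382/4 ≈ 12.201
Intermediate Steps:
V = -66 (V = -22*3 = -66)
√(V + y*((C - 24) + 1/(18 - 10))) = √(-66 - 9*((0 - 24) + 1/(18 - 10))) = √(-66 - 9*(-24 + 1/8)) = √(-66 - 9*(-24 + ⅛)) = √(-66 - 9*(-191/8)) = √(-66 + 1719/8) = √(1191/8) = √2382/4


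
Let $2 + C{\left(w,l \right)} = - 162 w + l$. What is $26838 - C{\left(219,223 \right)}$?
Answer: $62095$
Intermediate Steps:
$C{\left(w,l \right)} = -2 + l - 162 w$ ($C{\left(w,l \right)} = -2 + \left(- 162 w + l\right) = -2 + \left(l - 162 w\right) = -2 + l - 162 w$)
$26838 - C{\left(219,223 \right)} = 26838 - \left(-2 + 223 - 35478\right) = 26838 - -35257 = 26838 + 35257 = 62095$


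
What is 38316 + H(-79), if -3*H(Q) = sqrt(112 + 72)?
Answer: 38316 - 2*sqrt(46)/3 ≈ 38312.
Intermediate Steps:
H(Q) = -2*sqrt(46)/3 (H(Q) = -sqrt(112 + 72)/3 = -2*sqrt(46)/3)
38316 + H(-79) = 38316 - 2*sqrt(46)/3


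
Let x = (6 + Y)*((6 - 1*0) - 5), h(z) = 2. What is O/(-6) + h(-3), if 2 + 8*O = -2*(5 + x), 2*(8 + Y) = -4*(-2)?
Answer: 7/3 ≈ 2.3333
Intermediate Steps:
Y = -4 (Y = -8 + (-4*(-2))/2 = -8 + (½)*8 = -8 + 4 = -4)
x = 2 (x = (6 - 4)*((6 - 1*0) - 5) = 2*((6 + 0) - 5) = 2*(6 - 5) = 2*1 = 2)
O = -2 (O = -¼ + (-2*(5 + 2))/8 = -¼ + (-2*7)/8 = -¼ + (⅛)*(-14) = -¼ - 7/4 = -2)
O/(-6) + h(-3) = -2/(-6) + 2 = -2*(-⅙) + 2 = ⅓ + 2 = 7/3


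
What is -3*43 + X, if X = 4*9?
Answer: -93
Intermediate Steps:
X = 36
-3*43 + X = -3*43 + 36 = -129 + 36 = -93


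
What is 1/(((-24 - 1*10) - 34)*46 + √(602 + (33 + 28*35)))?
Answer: -184/575457 - √1615/9782769 ≈ -0.00032385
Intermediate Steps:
1/(((-24 - 1*10) - 34)*46 + √(602 + (33 + 28*35))) = 1/(((-24 - 10) - 34)*46 + √(602 + (33 + 980))) = 1/((-34 - 34)*46 + √(602 + 1013)) = 1/(-68*46 + √1615) = 1/(-3128 + √1615)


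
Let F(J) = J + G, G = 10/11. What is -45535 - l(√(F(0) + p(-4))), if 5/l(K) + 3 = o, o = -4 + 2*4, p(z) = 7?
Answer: -45540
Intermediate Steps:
G = 10/11 (G = 10*(1/11) = 10/11 ≈ 0.90909)
F(J) = 10/11 + J (F(J) = J + 10/11 = 10/11 + J)
o = 4 (o = -4 + 8 = 4)
l(K) = 5 (l(K) = 5/(-3 + 4) = 5/1 = 5*1 = 5)
-45535 - l(√(F(0) + p(-4))) = -45535 - 1*5 = -45535 - 5 = -45540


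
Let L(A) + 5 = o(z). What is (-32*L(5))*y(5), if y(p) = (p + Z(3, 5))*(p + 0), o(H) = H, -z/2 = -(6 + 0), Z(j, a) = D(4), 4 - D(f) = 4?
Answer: -5600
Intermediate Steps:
D(f) = 0 (D(f) = 4 - 1*4 = 4 - 4 = 0)
Z(j, a) = 0
z = 12 (z = -(-2)*(6 + 0) = -(-2)*6 = -2*(-6) = 12)
y(p) = p² (y(p) = (p + 0)*(p + 0) = p*p = p²)
L(A) = 7 (L(A) = -5 + 12 = 7)
(-32*L(5))*y(5) = -32*7*5² = -224*25 = -5600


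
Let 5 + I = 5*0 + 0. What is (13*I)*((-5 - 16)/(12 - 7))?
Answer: 273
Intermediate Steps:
I = -5 (I = -5 + (5*0 + 0) = -5 + (0 + 0) = -5 + 0 = -5)
(13*I)*((-5 - 16)/(12 - 7)) = (13*(-5))*((-5 - 16)/(12 - 7)) = -(-1365)/5 = -65*(-21/5) = 273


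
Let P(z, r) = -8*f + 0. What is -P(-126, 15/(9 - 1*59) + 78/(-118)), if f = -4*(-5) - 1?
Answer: 152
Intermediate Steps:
f = 19 (f = 20 - 1 = 19)
P(z, r) = -152 (P(z, r) = -8*19 + 0 = -152 + 0 = -152)
-P(-126, 15/(9 - 1*59) + 78/(-118)) = -1*(-152) = 152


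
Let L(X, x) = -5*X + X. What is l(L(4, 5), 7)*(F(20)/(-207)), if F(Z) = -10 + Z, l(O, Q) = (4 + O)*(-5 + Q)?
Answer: 80/69 ≈ 1.1594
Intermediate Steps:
L(X, x) = -4*X
l(O, Q) = (-5 + Q)*(4 + O)
l(L(4, 5), 7)*(F(20)/(-207)) = (-20 - (-20)*4 + 4*7 - 4*4*7)*((-10 + 20)/(-207)) = (-20 - 5*(-16) + 28 - 16*7)*(10*(-1/207)) = (-20 + 80 + 28 - 112)*(-10/207) = -24*(-10/207) = 80/69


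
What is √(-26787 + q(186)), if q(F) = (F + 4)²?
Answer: √9313 ≈ 96.504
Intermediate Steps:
q(F) = (4 + F)²
√(-26787 + q(186)) = √(-26787 + (4 + 186)²) = √(-26787 + 190²) = √(-26787 + 36100) = √9313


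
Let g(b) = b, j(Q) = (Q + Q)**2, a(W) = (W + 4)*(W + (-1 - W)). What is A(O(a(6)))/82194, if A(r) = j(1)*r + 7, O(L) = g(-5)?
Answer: -13/82194 ≈ -0.00015816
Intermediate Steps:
a(W) = -4 - W (a(W) = (4 + W)*(-1) = -4 - W)
j(Q) = 4*Q**2 (j(Q) = (2*Q)**2 = 4*Q**2)
O(L) = -5
A(r) = 7 + 4*r (A(r) = (4*1**2)*r + 7 = (4*1)*r + 7 = 4*r + 7 = 7 + 4*r)
A(O(a(6)))/82194 = (7 + 4*(-5))/82194 = (7 - 20)*(1/82194) = -13*1/82194 = -13/82194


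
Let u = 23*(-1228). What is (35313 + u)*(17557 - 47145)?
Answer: -209157572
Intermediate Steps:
u = -28244
(35313 + u)*(17557 - 47145) = (35313 - 28244)*(17557 - 47145) = 7069*(-29588) = -209157572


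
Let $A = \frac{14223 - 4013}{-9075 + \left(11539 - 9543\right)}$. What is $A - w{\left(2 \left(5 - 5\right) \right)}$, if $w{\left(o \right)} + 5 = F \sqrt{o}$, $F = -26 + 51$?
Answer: $\frac{25185}{7079} \approx 3.5577$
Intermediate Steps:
$F = 25$
$w{\left(o \right)} = -5 + 25 \sqrt{o}$
$A = - \frac{10210}{7079}$ ($A = \frac{10210}{-9075 + \left(11539 - 9543\right)} = \frac{10210}{-9075 + 1996} = \frac{10210}{-7079} = 10210 \left(- \frac{1}{7079}\right) = - \frac{10210}{7079} \approx -1.4423$)
$A - w{\left(2 \left(5 - 5\right) \right)} = - \frac{10210}{7079} - \left(-5 + 25 \sqrt{2 \left(5 - 5\right)}\right) = - \frac{10210}{7079} - \left(-5 + 25 \sqrt{2 \cdot 0}\right) = - \frac{10210}{7079} - \left(-5 + 25 \sqrt{0}\right) = - \frac{10210}{7079} - \left(-5 + 25 \cdot 0\right) = - \frac{10210}{7079} - \left(-5 + 0\right) = - \frac{10210}{7079} - -5 = - \frac{10210}{7079} + 5 = \frac{25185}{7079}$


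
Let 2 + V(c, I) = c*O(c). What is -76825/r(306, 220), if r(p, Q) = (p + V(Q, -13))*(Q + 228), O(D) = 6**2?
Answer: -10975/526336 ≈ -0.020852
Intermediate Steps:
O(D) = 36
V(c, I) = -2 + 36*c (V(c, I) = -2 + c*36 = -2 + 36*c)
r(p, Q) = (228 + Q)*(-2 + p + 36*Q) (r(p, Q) = (p + (-2 + 36*Q))*(Q + 228) = (-2 + p + 36*Q)*(228 + Q) = (228 + Q)*(-2 + p + 36*Q))
-76825/r(306, 220) = -76825/(-456 + 36*220**2 + 228*306 + 8206*220 + 220*306) = -76825/(-456 + 36*48400 + 69768 + 1805320 + 67320) = -76825/(-456 + 1742400 + 69768 + 1805320 + 67320) = -76825/3684352 = -76825*1/3684352 = -10975/526336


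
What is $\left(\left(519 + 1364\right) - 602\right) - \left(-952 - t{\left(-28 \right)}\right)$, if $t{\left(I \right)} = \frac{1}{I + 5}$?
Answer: $\frac{51358}{23} \approx 2233.0$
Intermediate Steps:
$t{\left(I \right)} = \frac{1}{5 + I}$
$\left(\left(519 + 1364\right) - 602\right) - \left(-952 - t{\left(-28 \right)}\right) = \left(\left(519 + 1364\right) - 602\right) + \left(\left(1661 + \frac{1}{5 - 28}\right) - 709\right) = \left(1883 - 602\right) + \left(\left(1661 + \frac{1}{-23}\right) - 709\right) = 1281 + \left(\left(1661 - \frac{1}{23}\right) - 709\right) = 1281 + \left(\frac{38202}{23} - 709\right) = 1281 + \frac{21895}{23} = \frac{51358}{23}$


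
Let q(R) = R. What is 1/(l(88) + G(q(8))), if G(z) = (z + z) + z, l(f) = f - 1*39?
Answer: 1/73 ≈ 0.013699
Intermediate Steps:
l(f) = -39 + f (l(f) = f - 39 = -39 + f)
G(z) = 3*z (G(z) = 2*z + z = 3*z)
1/(l(88) + G(q(8))) = 1/((-39 + 88) + 3*8) = 1/(49 + 24) = 1/73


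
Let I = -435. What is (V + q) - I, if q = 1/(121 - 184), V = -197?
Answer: 14993/63 ≈ 237.98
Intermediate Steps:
q = -1/63 (q = 1/(-63) = -1/63 ≈ -0.015873)
(V + q) - I = (-197 - 1/63) - 1*(-435) = -12412/63 + 435 = 14993/63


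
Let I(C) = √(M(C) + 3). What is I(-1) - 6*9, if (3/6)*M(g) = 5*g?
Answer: -54 + I*√7 ≈ -54.0 + 2.6458*I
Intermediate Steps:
M(g) = 10*g (M(g) = 2*(5*g) = 10*g)
I(C) = √(3 + 10*C) (I(C) = √(10*C + 3) = √(3 + 10*C))
I(-1) - 6*9 = √(3 + 10*(-1)) - 6*9 = √(3 - 10) - 54 = √(-7) - 54 = I*√7 - 54 = -54 + I*√7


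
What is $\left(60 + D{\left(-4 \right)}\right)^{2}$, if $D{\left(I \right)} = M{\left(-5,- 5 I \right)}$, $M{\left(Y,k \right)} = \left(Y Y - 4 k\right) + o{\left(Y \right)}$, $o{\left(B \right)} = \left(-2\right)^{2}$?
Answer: $81$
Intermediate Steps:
$o{\left(B \right)} = 4$
$M{\left(Y,k \right)} = 4 + Y^{2} - 4 k$ ($M{\left(Y,k \right)} = \left(Y Y - 4 k\right) + 4 = \left(Y^{2} - 4 k\right) + 4 = 4 + Y^{2} - 4 k$)
$D{\left(I \right)} = 29 + 20 I$ ($D{\left(I \right)} = 4 + \left(-5\right)^{2} - 4 \left(- 5 I\right) = 4 + 25 + 20 I = 29 + 20 I$)
$\left(60 + D{\left(-4 \right)}\right)^{2} = \left(60 + \left(29 + 20 \left(-4\right)\right)\right)^{2} = \left(60 + \left(29 - 80\right)\right)^{2} = \left(60 - 51\right)^{2} = 9^{2} = 81$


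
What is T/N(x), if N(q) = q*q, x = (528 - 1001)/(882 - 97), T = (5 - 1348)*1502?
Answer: -1243040442850/223729 ≈ -5.5560e+6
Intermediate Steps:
T = -2017186 (T = -1343*1502 = -2017186)
x = -473/785 ≈ -0.60255
N(q) = q**2
T/N(x) = -2017186/((-473/785)**2) = -2017186/223729/616225 = -2017186*616225/223729 = -1243040442850/223729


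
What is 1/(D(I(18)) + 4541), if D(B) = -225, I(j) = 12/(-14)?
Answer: 1/4316 ≈ 0.00023170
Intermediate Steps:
I(j) = -6/7 (I(j) = 12*(-1/14) = -6/7)
1/(D(I(18)) + 4541) = 1/(-225 + 4541) = 1/4316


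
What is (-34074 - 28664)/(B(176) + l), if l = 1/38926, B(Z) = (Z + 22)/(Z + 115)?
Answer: -236887520636/2569213 ≈ -92202.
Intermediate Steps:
B(Z) = (22 + Z)/(115 + Z)
l = 1/38926 ≈ 2.5690e-5
(-34074 - 28664)/(B(176) + l) = (-34074 - 28664)/((22 + 176)/(115 + 176) + 1/38926) = -62738/(198/291 + 1/38926) = -62738/((1/291)*198 + 1/38926) = -62738/(66/97 + 1/38926) = -62738/2569213/3775822 = -62738*3775822/2569213 = -236887520636/2569213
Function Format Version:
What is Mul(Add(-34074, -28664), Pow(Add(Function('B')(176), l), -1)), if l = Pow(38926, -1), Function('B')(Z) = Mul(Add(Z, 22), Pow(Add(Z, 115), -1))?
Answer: Rational(-236887520636, 2569213) ≈ -92202.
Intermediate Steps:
Function('B')(Z) = Mul(Pow(Add(115, Z), -1), Add(22, Z)) (Function('B')(Z) = Mul(Add(22, Z), Pow(Add(115, Z), -1)) = Mul(Pow(Add(115, Z), -1), Add(22, Z)))
l = Rational(1, 38926) ≈ 2.5690e-5
Mul(Add(-34074, -28664), Pow(Add(Function('B')(176), l), -1)) = Mul(Add(-34074, -28664), Pow(Add(Mul(Pow(Add(115, 176), -1), Add(22, 176)), Rational(1, 38926)), -1)) = Mul(-62738, Pow(Add(Mul(Pow(291, -1), 198), Rational(1, 38926)), -1)) = Mul(-62738, Pow(Add(Mul(Rational(1, 291), 198), Rational(1, 38926)), -1)) = Mul(-62738, Pow(Add(Rational(66, 97), Rational(1, 38926)), -1)) = Mul(-62738, Pow(Rational(2569213, 3775822), -1)) = Mul(-62738, Rational(3775822, 2569213)) = Rational(-236887520636, 2569213)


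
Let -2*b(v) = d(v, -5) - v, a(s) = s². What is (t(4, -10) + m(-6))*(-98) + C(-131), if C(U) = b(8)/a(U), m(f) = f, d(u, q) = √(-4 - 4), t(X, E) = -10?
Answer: 26908452/17161 - I*√2/17161 ≈ 1568.0 - 8.2409e-5*I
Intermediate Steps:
d(u, q) = 2*I*√2 (d(u, q) = √(-8) = 2*I*√2)
b(v) = v/2 - I*√2 (b(v) = -(2*I*√2 - v)/2 = -(-v + 2*I*√2)/2 = v/2 - I*√2)
C(U) = (4 - I*√2)/U² (C(U) = ((½)*8 - I*√2)/(U²) = (4 - I*√2)/U²)
(t(4, -10) + m(-6))*(-98) + C(-131) = (-10 - 6)*(-98) + (4 - I*√2)/(-131)² = -16*(-98) + (4 - I*√2)/17161 = 1568 + (4/17161 - I*√2/17161) = 26908452/17161 - I*√2/17161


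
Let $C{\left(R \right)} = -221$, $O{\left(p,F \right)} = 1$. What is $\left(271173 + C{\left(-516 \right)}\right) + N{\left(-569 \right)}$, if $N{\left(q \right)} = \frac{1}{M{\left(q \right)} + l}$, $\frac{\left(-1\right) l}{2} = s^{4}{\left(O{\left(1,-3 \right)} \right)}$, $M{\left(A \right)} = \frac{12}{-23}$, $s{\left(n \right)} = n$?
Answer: $\frac{15715193}{58} \approx 2.7095 \cdot 10^{5}$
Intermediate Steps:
$M{\left(A \right)} = - \frac{12}{23}$ ($M{\left(A \right)} = 12 \left(- \frac{1}{23}\right) = - \frac{12}{23}$)
$l = -2$ ($l = - 2 \cdot 1^{4} = \left(-2\right) 1 = -2$)
$N{\left(q \right)} = - \frac{23}{58}$ ($N{\left(q \right)} = \frac{1}{- \frac{12}{23} - 2} = \frac{1}{- \frac{58}{23}} = - \frac{23}{58}$)
$\left(271173 + C{\left(-516 \right)}\right) + N{\left(-569 \right)} = \left(271173 - 221\right) - \frac{23}{58} = 270952 - \frac{23}{58} = \frac{15715193}{58}$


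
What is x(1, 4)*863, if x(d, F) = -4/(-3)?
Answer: 3452/3 ≈ 1150.7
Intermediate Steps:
x(d, F) = 4/3 (x(d, F) = -4*(-1/3) = 4/3)
x(1, 4)*863 = (4/3)*863 = 3452/3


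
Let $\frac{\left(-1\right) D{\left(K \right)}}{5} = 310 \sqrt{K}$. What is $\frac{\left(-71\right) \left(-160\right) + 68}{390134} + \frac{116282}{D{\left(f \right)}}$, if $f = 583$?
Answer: $\frac{5714}{195067} - \frac{1097 \sqrt{583}}{8525} \approx -3.0777$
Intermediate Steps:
$D{\left(K \right)} = - 1550 \sqrt{K}$ ($D{\left(K \right)} = - 5 \cdot 310 \sqrt{K} = - 1550 \sqrt{K}$)
$\frac{\left(-71\right) \left(-160\right) + 68}{390134} + \frac{116282}{D{\left(f \right)}} = \frac{\left(-71\right) \left(-160\right) + 68}{390134} + \frac{116282}{\left(-1550\right) \sqrt{583}} = \left(11360 + 68\right) \frac{1}{390134} + 116282 \left(- \frac{\sqrt{583}}{903650}\right) = 11428 \cdot \frac{1}{390134} - \frac{1097 \sqrt{583}}{8525} = \frac{5714}{195067} - \frac{1097 \sqrt{583}}{8525}$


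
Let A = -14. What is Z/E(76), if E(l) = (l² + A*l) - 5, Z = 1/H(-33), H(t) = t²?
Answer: 1/5125923 ≈ 1.9509e-7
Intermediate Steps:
Z = 1/1089 (Z = 1/((-33)²) = 1/1089 ≈ 0.00091827)
E(l) = -5 + l² - 14*l (E(l) = (l² - 14*l) - 5 = -5 + l² - 14*l)
Z/E(76) = 1/(1089*(-5 + 76² - 14*76)) = 1/(1089*(-5 + 5776 - 1064)) = (1/1089)/4707 = (1/1089)*(1/4707) = 1/5125923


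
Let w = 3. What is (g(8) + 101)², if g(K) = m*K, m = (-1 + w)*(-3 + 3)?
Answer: 10201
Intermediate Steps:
m = 0 (m = (-1 + 3)*(-3 + 3) = 2*0 = 0)
g(K) = 0 (g(K) = 0*K = 0)
(g(8) + 101)² = (0 + 101)² = 101² = 10201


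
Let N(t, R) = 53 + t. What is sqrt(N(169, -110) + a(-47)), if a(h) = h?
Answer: 5*sqrt(7) ≈ 13.229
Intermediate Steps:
sqrt(N(169, -110) + a(-47)) = sqrt((53 + 169) - 47) = sqrt(222 - 47) = sqrt(175) = 5*sqrt(7)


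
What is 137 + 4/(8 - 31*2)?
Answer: 3697/27 ≈ 136.93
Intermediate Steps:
137 + 4/(8 - 31*2) = 137 + 4/(8 - 62) = 137 + 4/(-54) = 137 - 1/54*4 = 137 - 2/27 = 3697/27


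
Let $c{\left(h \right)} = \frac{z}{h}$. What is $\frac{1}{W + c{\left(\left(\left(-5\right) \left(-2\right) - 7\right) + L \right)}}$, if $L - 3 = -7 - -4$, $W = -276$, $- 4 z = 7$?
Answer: $- \frac{12}{3319} \approx -0.0036155$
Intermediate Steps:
$z = - \frac{7}{4}$ ($z = \left(- \frac{1}{4}\right) 7 = - \frac{7}{4} \approx -1.75$)
$L = 0$ ($L = 3 - 3 = 0$)
$c{\left(h \right)} = - \frac{7}{4 h}$
$\frac{1}{W + c{\left(\left(\left(-5\right) \left(-2\right) - 7\right) + L \right)}} = \frac{1}{-276 - \frac{7}{4 \left(\left(\left(-5\right) \left(-2\right) - 7\right) + 0\right)}} = \frac{1}{-276 - \frac{7}{4 \left(\left(10 - 7\right) + 0\right)}} = \frac{1}{-276 - \frac{7}{4 \left(3 + 0\right)}} = \frac{1}{-276 - \frac{7}{4 \cdot 3}} = \frac{1}{-276 - \frac{7}{12}} = \frac{1}{- \frac{3319}{12}} = - \frac{12}{3319}$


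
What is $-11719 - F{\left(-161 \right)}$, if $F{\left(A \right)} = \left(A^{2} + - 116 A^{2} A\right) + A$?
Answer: $-484138075$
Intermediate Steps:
$F{\left(A \right)} = A + A^{2} - 116 A^{3}$ ($F{\left(A \right)} = \left(A^{2} - 116 A^{3}\right) + A = A + A^{2} - 116 A^{3}$)
$-11719 - F{\left(-161 \right)} = -11719 - - 161 \left(1 - 161 - 116 \left(-161\right)^{2}\right) = -11719 - - 161 \left(1 - 161 - 3006836\right) = -11719 - \left(-161\right) \left(-3006996\right) = -11719 - 484126356 = -484138075$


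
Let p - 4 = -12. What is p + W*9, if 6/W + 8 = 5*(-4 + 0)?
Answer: -139/14 ≈ -9.9286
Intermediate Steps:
p = -8 (p = 4 - 12 = -8)
W = -3/14 (W = 6/(-8 + 5*(-4 + 0)) = 6/(-8 + 5*(-4)) = 6/(-8 - 20) = 6/(-28) = 6*(-1/28) = -3/14 ≈ -0.21429)
p + W*9 = -8 - 3/14*9 = -8 - 27/14 = -139/14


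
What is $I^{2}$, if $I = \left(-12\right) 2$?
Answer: $576$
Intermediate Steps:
$I = -24$
$I^{2} = \left(-24\right)^{2} = 576$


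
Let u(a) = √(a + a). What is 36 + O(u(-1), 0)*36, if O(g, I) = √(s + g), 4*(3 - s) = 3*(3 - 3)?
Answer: 36 + 36*√(3 + I*√2) ≈ 99.978 + 14.324*I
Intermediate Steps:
s = 3 (s = 3 - 3*(3 - 3)/4 = 3 - 3*0/4 = 3 - ¼*0 = 3 + 0 = 3)
u(a) = √2*√a (u(a) = √(2*a) = √2*√a)
O(g, I) = √(3 + g)
36 + O(u(-1), 0)*36 = 36 + √(3 + √2*√(-1))*36 = 36 + √(3 + √2*I)*36 = 36 + √(3 + I*√2)*36 = 36 + 36*√(3 + I*√2)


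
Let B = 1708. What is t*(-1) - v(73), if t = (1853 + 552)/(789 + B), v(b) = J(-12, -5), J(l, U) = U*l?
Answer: -152225/2497 ≈ -60.963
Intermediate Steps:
v(b) = 60 (v(b) = -5*(-12) = 60)
t = 2405/2497 (t = (1853 + 552)/(789 + 1708) = 2405/2497 ≈ 0.96316)
t*(-1) - v(73) = (2405/2497)*(-1) - 1*60 = -2405/2497 - 60 = -152225/2497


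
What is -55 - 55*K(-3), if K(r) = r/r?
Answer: -110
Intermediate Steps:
K(r) = 1
-55 - 55*K(-3) = -55 - 55*1 = -55 - 55 = -110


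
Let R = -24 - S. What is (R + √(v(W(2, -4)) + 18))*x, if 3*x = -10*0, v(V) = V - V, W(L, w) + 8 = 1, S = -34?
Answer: 0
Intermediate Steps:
W(L, w) = -7 (W(L, w) = -8 + 1 = -7)
v(V) = 0
R = 10 (R = -24 - 1*(-34) = -24 + 34 = 10)
x = 0 (x = (-10*0)/3 = (⅓)*0 = 0)
(R + √(v(W(2, -4)) + 18))*x = (10 + √(0 + 18))*0 = (10 + √18)*0 = (10 + 3*√2)*0 = 0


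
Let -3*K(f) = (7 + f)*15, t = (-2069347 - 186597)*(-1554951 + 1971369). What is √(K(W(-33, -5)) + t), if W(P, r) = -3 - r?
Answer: I*√939415688637 ≈ 9.6924e+5*I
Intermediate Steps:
t = -939415688592 (t = -2255944*416418 = -939415688592)
K(f) = -35 - 5*f (K(f) = -(7 + f)*15/3 = -(105 + 15*f)/3 = -35 - 5*f)
√(K(W(-33, -5)) + t) = √((-35 - 5*(-3 - 1*(-5))) - 939415688592) = √((-35 - 5*(-3 + 5)) - 939415688592) = √((-35 - 5*2) - 939415688592) = √((-35 - 10) - 939415688592) = √(-45 - 939415688592) = √(-939415688637) = I*√939415688637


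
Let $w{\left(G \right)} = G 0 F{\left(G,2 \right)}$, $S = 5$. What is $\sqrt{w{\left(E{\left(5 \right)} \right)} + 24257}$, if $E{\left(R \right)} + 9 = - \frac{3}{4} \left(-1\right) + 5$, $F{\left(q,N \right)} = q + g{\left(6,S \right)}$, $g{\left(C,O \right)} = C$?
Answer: $\sqrt{24257} \approx 155.75$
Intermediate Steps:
$F{\left(q,N \right)} = 6 + q$ ($F{\left(q,N \right)} = q + 6 = 6 + q$)
$E{\left(R \right)} = - \frac{13}{4}$ ($E{\left(R \right)} = -9 + \left(- \frac{3}{4} \left(-1\right) + 5\right) = -9 + \left(\left(-3\right) \frac{1}{4} \left(-1\right) + 5\right) = -9 + \left(\left(- \frac{3}{4}\right) \left(-1\right) + 5\right) = -9 + \left(\frac{3}{4} + 5\right) = -9 + \frac{23}{4} = - \frac{13}{4}$)
$w{\left(G \right)} = 0$ ($w{\left(G \right)} = G 0 \left(6 + G\right) = 0 \left(6 + G\right) = 0$)
$\sqrt{w{\left(E{\left(5 \right)} \right)} + 24257} = \sqrt{0 + 24257} = \sqrt{24257}$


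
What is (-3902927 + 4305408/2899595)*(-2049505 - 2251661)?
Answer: 48675879738633577062/2899595 ≈ 1.6787e+13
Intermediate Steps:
(-3902927 + 4305408/2899595)*(-2049505 - 2251661) = (-3902927 + 4305408*(1/2899595))*(-4301166) = (-3902927 + 4305408/2899595)*(-4301166) = -11316903309157/2899595*(-4301166) = 48675879738633577062/2899595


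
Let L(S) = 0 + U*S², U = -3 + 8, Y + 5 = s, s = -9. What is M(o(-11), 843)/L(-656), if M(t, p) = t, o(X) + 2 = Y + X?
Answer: -27/2151680 ≈ -1.2548e-5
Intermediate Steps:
Y = -14 (Y = -5 - 9 = -14)
o(X) = -16 + X (o(X) = -2 + (-14 + X) = -16 + X)
U = 5
L(S) = 5*S² (L(S) = 0 + 5*S² = 5*S²)
M(o(-11), 843)/L(-656) = (-16 - 11)/((5*(-656)²)) = -27/(5*430336) = -27/2151680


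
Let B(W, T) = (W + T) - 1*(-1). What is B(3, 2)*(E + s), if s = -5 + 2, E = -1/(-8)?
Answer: -69/4 ≈ -17.250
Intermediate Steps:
B(W, T) = 1 + T + W (B(W, T) = (T + W) + 1 = 1 + T + W)
E = ⅛ (E = -1*(-⅛) = ⅛ ≈ 0.12500)
s = -3
B(3, 2)*(E + s) = (1 + 2 + 3)*(⅛ - 3) = 6*(-23/8) = -69/4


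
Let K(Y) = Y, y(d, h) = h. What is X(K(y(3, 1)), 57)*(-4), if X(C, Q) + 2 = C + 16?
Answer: -60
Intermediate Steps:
X(C, Q) = 14 + C (X(C, Q) = -2 + (C + 16) = -2 + (16 + C) = 14 + C)
X(K(y(3, 1)), 57)*(-4) = (14 + 1)*(-4) = 15*(-4) = -60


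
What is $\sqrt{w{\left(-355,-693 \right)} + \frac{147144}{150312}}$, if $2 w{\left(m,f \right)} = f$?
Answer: $\frac{i \sqrt{54212490422}}{12526} \approx 18.588 i$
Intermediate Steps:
$w{\left(m,f \right)} = \frac{f}{2}$
$\sqrt{w{\left(-355,-693 \right)} + \frac{147144}{150312}} = \sqrt{\frac{1}{2} \left(-693\right) + \frac{147144}{150312}} = \sqrt{- \frac{693}{2} + 147144 \cdot \frac{1}{150312}} = \sqrt{- \frac{693}{2} + \frac{6131}{6263}} = \sqrt{- \frac{4327997}{12526}} = \frac{i \sqrt{54212490422}}{12526}$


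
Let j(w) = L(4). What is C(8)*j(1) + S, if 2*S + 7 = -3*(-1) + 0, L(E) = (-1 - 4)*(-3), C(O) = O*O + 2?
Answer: 988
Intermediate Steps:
C(O) = 2 + O² (C(O) = O² + 2 = 2 + O²)
L(E) = 15 (L(E) = -5*(-3) = 15)
S = -2 (S = -7/2 + (-3*(-1) + 0)/2 = -7/2 + (3 + 0)/2 = -7/2 + (½)*3 = -7/2 + 3/2 = -2)
j(w) = 15
C(8)*j(1) + S = (2 + 8²)*15 - 2 = (2 + 64)*15 - 2 = 66*15 - 2 = 990 - 2 = 988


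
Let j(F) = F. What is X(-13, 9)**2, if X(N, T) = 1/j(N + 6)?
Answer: 1/49 ≈ 0.020408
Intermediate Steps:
X(N, T) = 1/(6 + N) (X(N, T) = 1/(N + 6) = 1/(6 + N))
X(-13, 9)**2 = (1/(6 - 13))**2 = (1/(-7))**2 = (-1/7)**2 = 1/49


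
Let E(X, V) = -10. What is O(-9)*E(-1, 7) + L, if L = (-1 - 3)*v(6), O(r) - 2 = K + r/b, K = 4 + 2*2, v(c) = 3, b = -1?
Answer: -202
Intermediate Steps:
K = 8 (K = 4 + 4 = 8)
O(r) = 10 - r (O(r) = 2 + (8 + r/(-1)) = 2 + (8 + r*(-1)) = 2 + (8 - r) = 10 - r)
L = -12 (L = (-1 - 3)*3 = -4*3 = -12)
O(-9)*E(-1, 7) + L = (10 - 1*(-9))*(-10) - 12 = (10 + 9)*(-10) - 12 = 19*(-10) - 12 = -190 - 12 = -202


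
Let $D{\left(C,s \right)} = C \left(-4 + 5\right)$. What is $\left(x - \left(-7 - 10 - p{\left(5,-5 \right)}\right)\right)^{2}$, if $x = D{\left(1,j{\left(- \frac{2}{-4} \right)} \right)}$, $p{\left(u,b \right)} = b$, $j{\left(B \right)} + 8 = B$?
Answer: $169$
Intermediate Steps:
$j{\left(B \right)} = -8 + B$
$D{\left(C,s \right)} = C$ ($D{\left(C,s \right)} = C 1 = C$)
$x = 1$
$\left(x - \left(-7 - 10 - p{\left(5,-5 \right)}\right)\right)^{2} = \left(1 - \left(-2 - 10\right)\right)^{2} = \left(1 - -12\right)^{2} = \left(1 + \left(-5 + 17\right)\right)^{2} = \left(1 + 12\right)^{2} = 13^{2} = 169$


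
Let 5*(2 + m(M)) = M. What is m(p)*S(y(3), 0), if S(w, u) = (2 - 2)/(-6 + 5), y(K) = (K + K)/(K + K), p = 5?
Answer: 0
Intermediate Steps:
y(K) = 1 (y(K) = (2*K)/((2*K)) = (2*K)*(1/(2*K)) = 1)
S(w, u) = 0 (S(w, u) = 0/(-1) = 0*(-1) = 0)
m(M) = -2 + M/5
m(p)*S(y(3), 0) = (-2 + (1/5)*5)*0 = (-2 + 1)*0 = -1*0 = 0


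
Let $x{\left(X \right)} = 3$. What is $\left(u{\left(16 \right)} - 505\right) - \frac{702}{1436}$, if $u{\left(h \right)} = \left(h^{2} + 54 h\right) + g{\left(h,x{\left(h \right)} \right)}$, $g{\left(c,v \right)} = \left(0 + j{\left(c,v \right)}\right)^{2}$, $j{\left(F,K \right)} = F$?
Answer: $\frac{625027}{718} \approx 870.51$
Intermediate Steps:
$g{\left(c,v \right)} = c^{2}$ ($g{\left(c,v \right)} = \left(0 + c\right)^{2} = c^{2}$)
$u{\left(h \right)} = 2 h^{2} + 54 h$ ($u{\left(h \right)} = \left(h^{2} + 54 h\right) + h^{2} = 2 h^{2} + 54 h$)
$\left(u{\left(16 \right)} - 505\right) - \frac{702}{1436} = \left(2 \cdot 16 \left(27 + 16\right) - 505\right) - \frac{702}{1436} = \left(2 \cdot 16 \cdot 43 - 505\right) - \frac{351}{718} = \left(1376 - 505\right) - \frac{351}{718} = 871 - \frac{351}{718} = \frac{625027}{718}$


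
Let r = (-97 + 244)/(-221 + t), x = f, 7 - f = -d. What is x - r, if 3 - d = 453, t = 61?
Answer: -70733/160 ≈ -442.08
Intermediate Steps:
d = -450 (d = 3 - 1*453 = 3 - 453 = -450)
f = -443 (f = 7 - (-1)*(-450) = 7 - 1*450 = 7 - 450 = -443)
x = -443
r = -147/160 (r = (-97 + 244)/(-221 + 61) = 147/(-160) = 147*(-1/160) = -147/160 ≈ -0.91875)
x - r = -443 - 1*(-147/160) = -443 + 147/160 = -70733/160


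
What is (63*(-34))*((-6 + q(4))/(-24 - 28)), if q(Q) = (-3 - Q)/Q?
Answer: -33201/104 ≈ -319.24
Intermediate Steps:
q(Q) = (-3 - Q)/Q
(63*(-34))*((-6 + q(4))/(-24 - 28)) = (63*(-34))*((-6 + (-3 - 1*4)/4)/(-24 - 28)) = -2142*(-6 + (-3 - 4)/4)/(-52) = -2142*(-6 + (1/4)*(-7))*(-1)/52 = -2142*(-6 - 7/4)*(-1)/52 = -(-33201)*(-1)/(2*52) = -2142*31/208 = -33201/104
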